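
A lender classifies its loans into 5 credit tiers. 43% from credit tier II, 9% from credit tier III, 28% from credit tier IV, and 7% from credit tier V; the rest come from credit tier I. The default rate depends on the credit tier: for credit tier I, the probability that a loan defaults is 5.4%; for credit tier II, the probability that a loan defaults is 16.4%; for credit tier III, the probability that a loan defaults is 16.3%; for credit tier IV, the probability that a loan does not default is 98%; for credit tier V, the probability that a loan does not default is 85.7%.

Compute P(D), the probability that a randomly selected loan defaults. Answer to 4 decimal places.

P(D) ≈ 0.1078

P(I) = 1 − (0.43 + 0.09 + 0.28 + 0.07) = 0.13.
P(D|IV) = 1 − 0.98 = 0.02.
P(D|V) = 1 − 0.857 = 0.143.
P(D) = P(D|I)·P(I) + P(D|II)·P(II) + P(D|III)·P(III) + P(D|IV)·P(IV) + P(D|V)·P(V)
      = 0.054·0.13 + 0.164·0.43 + 0.163·0.09 + 0.02·0.28 + 0.143·0.07
      = 0.00702 + 0.07052 + 0.01467 + 0.0056 + 0.01001 = 0.10782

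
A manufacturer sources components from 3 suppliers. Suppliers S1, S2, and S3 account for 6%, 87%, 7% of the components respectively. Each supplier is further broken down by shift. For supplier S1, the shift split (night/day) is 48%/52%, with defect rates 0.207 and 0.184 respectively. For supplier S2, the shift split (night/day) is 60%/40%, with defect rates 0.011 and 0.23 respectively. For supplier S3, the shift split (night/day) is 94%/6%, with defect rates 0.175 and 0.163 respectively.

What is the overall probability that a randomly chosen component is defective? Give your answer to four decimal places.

P(D|S1) = 0.48·0.207 + 0.52·0.184 = 0.09936 + 0.09568 = 0.19504
P(D|S2) = 0.6·0.011 + 0.4·0.23 = 0.0066 + 0.092 = 0.0986
P(D|S3) = 0.94·0.175 + 0.06·0.163 = 0.1645 + 0.00978 = 0.17428
Then overall,
P(D) = 0.06·0.19504 + 0.87·0.0986 + 0.07·0.17428
      = 0.0117024 + 0.085782 + 0.0121996 = 0.109684

0.1097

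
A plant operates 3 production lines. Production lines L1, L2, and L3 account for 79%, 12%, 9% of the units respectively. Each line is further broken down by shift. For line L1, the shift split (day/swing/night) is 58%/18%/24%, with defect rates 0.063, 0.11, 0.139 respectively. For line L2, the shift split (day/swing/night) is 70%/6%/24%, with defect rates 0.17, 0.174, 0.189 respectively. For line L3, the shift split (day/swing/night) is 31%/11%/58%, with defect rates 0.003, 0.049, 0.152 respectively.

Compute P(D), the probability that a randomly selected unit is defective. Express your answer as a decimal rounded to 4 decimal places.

P(D|L1) = 0.58·0.063 + 0.18·0.11 + 0.24·0.139 = 0.03654 + 0.0198 + 0.03336 = 0.0897
P(D|L2) = 0.7·0.17 + 0.06·0.174 + 0.24·0.189 = 0.119 + 0.01044 + 0.04536 = 0.1748
P(D|L3) = 0.31·0.003 + 0.11·0.049 + 0.58·0.152 = 0.00093 + 0.00539 + 0.08816 = 0.09448
Then overall,
P(D) = 0.79·0.0897 + 0.12·0.1748 + 0.09·0.09448
      = 0.070863 + 0.020976 + 0.0085032 = 0.1003422

0.1003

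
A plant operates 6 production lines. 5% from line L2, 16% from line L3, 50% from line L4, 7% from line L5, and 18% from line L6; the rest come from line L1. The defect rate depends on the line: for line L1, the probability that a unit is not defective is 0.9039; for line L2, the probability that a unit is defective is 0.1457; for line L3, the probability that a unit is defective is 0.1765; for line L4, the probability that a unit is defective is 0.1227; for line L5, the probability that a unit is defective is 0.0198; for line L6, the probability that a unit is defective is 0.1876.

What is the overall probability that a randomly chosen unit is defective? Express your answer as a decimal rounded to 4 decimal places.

P(D) ≈ 0.1359

P(L1) = 1 − (0.05 + 0.16 + 0.5 + 0.07 + 0.18) = 0.04.
P(D|L1) = 1 − 0.9039 = 0.0961.
Using total probability over the partition,
P(D) = P(D|L1)·P(L1) + P(D|L2)·P(L2) + P(D|L3)·P(L3) + P(D|L4)·P(L4) + P(D|L5)·P(L5) + P(D|L6)·P(L6)
      = 0.0961·0.04 + 0.1457·0.05 + 0.1765·0.16 + 0.1227·0.5 + 0.0198·0.07 + 0.1876·0.18
      = 0.003844 + 0.007285 + 0.02824 + 0.06135 + 0.001386 + 0.033768 = 0.135873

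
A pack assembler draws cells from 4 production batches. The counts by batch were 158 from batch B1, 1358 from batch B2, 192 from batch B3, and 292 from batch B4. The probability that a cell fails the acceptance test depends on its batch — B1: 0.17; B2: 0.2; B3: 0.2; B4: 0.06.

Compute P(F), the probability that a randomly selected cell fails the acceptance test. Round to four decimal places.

P(F) ≈ 0.1772

Total: 158 + 1358 + 192 + 292 = 2000.
P(B1) = 158/2000 = 0.079. P(B2) = 1358/2000 = 0.679. P(B3) = 192/2000 = 0.096. P(B4) = 292/2000 = 0.146.
P(F) = P(F|B1)·P(B1) + P(F|B2)·P(B2) + P(F|B3)·P(B3) + P(F|B4)·P(B4)
      = 0.17·0.079 + 0.2·0.679 + 0.2·0.096 + 0.06·0.146
      = 0.01343 + 0.1358 + 0.0192 + 0.00876 = 0.17719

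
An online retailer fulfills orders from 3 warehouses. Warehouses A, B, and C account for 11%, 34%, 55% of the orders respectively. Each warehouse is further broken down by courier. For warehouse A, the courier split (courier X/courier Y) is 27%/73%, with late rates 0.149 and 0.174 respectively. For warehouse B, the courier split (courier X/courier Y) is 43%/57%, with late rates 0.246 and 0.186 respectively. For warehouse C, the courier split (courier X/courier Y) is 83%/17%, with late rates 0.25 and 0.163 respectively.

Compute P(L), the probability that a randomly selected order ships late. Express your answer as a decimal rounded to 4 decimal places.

P(L|A) = 0.27·0.149 + 0.73·0.174 = 0.04023 + 0.12702 = 0.16725
P(L|B) = 0.43·0.246 + 0.57·0.186 = 0.10578 + 0.10602 = 0.2118
P(L|C) = 0.83·0.25 + 0.17·0.163 = 0.2075 + 0.02771 = 0.23521
By total probability over the outer partition,
P(L) = 0.11·0.16725 + 0.34·0.2118 + 0.55·0.23521
      = 0.0183975 + 0.072012 + 0.1293655 = 0.219775

P(L) ≈ 0.2198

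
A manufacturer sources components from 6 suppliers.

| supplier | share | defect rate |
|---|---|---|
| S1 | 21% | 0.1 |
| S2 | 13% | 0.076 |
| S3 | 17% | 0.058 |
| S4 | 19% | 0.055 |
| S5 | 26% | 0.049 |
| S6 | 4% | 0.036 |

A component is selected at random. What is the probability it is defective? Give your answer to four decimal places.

P(D) ≈ 0.0654

P(D) = P(D|S1)·P(S1) + P(D|S2)·P(S2) + P(D|S3)·P(S3) + P(D|S4)·P(S4) + P(D|S5)·P(S5) + P(D|S6)·P(S6)
      = 0.1·0.21 + 0.076·0.13 + 0.058·0.17 + 0.055·0.19 + 0.049·0.26 + 0.036·0.04
      = 0.021 + 0.00988 + 0.00986 + 0.01045 + 0.01274 + 0.00144 = 0.06537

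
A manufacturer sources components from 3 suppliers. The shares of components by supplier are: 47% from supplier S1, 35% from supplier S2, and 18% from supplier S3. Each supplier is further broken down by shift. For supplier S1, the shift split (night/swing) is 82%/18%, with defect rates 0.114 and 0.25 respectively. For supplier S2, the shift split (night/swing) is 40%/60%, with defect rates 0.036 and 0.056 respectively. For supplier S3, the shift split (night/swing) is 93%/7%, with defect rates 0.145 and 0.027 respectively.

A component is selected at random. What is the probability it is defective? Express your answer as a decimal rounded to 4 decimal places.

P(D) ≈ 0.1065

P(D|S1) = 0.82·0.114 + 0.18·0.25 = 0.09348 + 0.045 = 0.13848
P(D|S2) = 0.4·0.036 + 0.6·0.056 = 0.0144 + 0.0336 = 0.048
P(D|S3) = 0.93·0.145 + 0.07·0.027 = 0.13485 + 0.00189 = 0.13674
Then overall,
P(D) = 0.47·0.13848 + 0.35·0.048 + 0.18·0.13674
      = 0.0650856 + 0.0168 + 0.0246132 = 0.1064988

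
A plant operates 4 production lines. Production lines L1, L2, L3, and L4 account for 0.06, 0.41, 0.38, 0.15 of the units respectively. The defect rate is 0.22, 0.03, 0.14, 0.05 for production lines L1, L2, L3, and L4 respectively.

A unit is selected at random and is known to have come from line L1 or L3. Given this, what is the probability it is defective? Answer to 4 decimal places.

P(D|S) ≈ 0.1509

Let S = {L1, L3}.
P(S) = 0.06 + 0.38 = 0.44.
P(D ∩ S) = 0.22·0.06 + 0.14·0.38 = 0.0132 + 0.0532 = 0.0664.
P(D | S) = 0.0664 / 0.44 = 0.150909…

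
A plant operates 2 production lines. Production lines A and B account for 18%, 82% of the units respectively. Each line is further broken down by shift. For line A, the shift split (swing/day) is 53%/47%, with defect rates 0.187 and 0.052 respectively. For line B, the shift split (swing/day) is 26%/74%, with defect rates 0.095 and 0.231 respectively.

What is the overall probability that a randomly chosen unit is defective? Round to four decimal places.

P(D|A) = 0.53·0.187 + 0.47·0.052 = 0.09911 + 0.02444 = 0.12355
P(D|B) = 0.26·0.095 + 0.74·0.231 = 0.0247 + 0.17094 = 0.19564
Then overall,
P(D) = 0.18·0.12355 + 0.82·0.19564
      = 0.022239 + 0.1604248 = 0.1826638

0.1827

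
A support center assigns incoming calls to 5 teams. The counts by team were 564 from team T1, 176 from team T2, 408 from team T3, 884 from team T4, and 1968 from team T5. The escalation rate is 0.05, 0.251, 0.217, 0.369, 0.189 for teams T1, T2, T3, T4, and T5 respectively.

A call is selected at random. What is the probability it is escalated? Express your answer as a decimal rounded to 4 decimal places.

P(E) ≈ 0.2148

Total: 564 + 176 + 408 + 884 + 1968 = 4000.
P(T1) = 564/4000 = 0.141. P(T2) = 176/4000 = 0.044. P(T3) = 408/4000 = 0.102. P(T4) = 884/4000 = 0.221. P(T5) = 1968/4000 = 0.492.
Summing over the partition,
P(E) = P(E|T1)·P(T1) + P(E|T2)·P(T2) + P(E|T3)·P(T3) + P(E|T4)·P(T4) + P(E|T5)·P(T5)
      = 0.05·0.141 + 0.251·0.044 + 0.217·0.102 + 0.369·0.221 + 0.189·0.492
      = 0.00705 + 0.011044 + 0.022134 + 0.081549 + 0.092988 = 0.214765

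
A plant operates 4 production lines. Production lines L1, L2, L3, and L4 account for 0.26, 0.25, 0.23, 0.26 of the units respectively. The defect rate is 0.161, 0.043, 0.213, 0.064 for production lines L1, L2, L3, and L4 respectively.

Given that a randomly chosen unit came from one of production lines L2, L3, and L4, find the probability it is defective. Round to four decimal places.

P(D|S) ≈ 0.1032

Let S = {L2, L3, L4}.
P(S) = 0.25 + 0.23 + 0.26 = 0.74.
P(D ∩ S) = 0.043·0.25 + 0.213·0.23 + 0.064·0.26 = 0.01075 + 0.04899 + 0.01664 = 0.07638.
P(D | S) = 0.07638 / 0.74 = 0.103216…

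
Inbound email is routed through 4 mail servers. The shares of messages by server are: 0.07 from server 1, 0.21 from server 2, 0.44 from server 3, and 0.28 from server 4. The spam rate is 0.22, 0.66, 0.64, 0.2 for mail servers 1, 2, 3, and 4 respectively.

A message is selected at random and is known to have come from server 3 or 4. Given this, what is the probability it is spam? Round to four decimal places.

P(S|J) ≈ 0.4689

Let J = {3, 4}.
P(J) = 0.44 + 0.28 = 0.72.
P(S ∩ J) = 0.64·0.44 + 0.2·0.28 = 0.2816 + 0.056 = 0.3376.
P(S | J) = 0.3376 / 0.72 = 0.468889…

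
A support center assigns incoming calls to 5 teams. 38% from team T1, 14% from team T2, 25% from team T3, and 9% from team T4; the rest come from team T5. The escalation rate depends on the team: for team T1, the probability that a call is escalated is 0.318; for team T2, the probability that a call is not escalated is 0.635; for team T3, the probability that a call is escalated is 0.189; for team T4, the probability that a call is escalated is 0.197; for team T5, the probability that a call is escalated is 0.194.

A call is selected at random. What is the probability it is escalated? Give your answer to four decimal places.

P(E) ≈ 0.2641

P(T5) = 1 − (0.38 + 0.14 + 0.25 + 0.09) = 0.14.
P(E|T2) = 1 − 0.635 = 0.365.
P(E) = P(E|T1)·P(T1) + P(E|T2)·P(T2) + P(E|T3)·P(T3) + P(E|T4)·P(T4) + P(E|T5)·P(T5)
      = 0.318·0.38 + 0.365·0.14 + 0.189·0.25 + 0.197·0.09 + 0.194·0.14
      = 0.12084 + 0.0511 + 0.04725 + 0.01773 + 0.02716 = 0.26408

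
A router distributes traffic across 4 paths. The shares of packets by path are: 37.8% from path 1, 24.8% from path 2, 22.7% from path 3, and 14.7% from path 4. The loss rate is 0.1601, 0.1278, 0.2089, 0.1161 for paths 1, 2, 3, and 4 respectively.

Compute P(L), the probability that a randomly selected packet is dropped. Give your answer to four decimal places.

0.1567

P(L) = P(L|1)·P(1) + P(L|2)·P(2) + P(L|3)·P(3) + P(L|4)·P(4)
      = 0.1601·0.378 + 0.1278·0.248 + 0.2089·0.227 + 0.1161·0.147
      = 0.0605178 + 0.0316944 + 0.0474203 + 0.0170667 = 0.1566992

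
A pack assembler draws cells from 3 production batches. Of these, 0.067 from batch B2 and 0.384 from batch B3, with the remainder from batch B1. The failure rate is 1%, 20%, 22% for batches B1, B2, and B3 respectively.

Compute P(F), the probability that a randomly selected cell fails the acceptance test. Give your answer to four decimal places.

0.1034

P(B1) = 1 − (0.067 + 0.384) = 0.549.
By the law of total probability,
P(F) = P(F|B1)·P(B1) + P(F|B2)·P(B2) + P(F|B3)·P(B3)
      = 0.01·0.549 + 0.2·0.067 + 0.22·0.384
      = 0.00549 + 0.0134 + 0.08448 = 0.10337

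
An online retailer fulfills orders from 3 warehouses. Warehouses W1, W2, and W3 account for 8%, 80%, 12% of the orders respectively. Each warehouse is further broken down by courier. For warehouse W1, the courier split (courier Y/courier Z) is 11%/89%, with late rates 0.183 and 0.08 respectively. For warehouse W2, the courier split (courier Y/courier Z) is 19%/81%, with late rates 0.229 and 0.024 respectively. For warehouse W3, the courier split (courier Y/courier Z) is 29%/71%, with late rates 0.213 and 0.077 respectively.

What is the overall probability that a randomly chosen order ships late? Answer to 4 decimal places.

P(L|W1) = 0.11·0.183 + 0.89·0.08 = 0.02013 + 0.0712 = 0.09133
P(L|W2) = 0.19·0.229 + 0.81·0.024 = 0.04351 + 0.01944 = 0.06295
P(L|W3) = 0.29·0.213 + 0.71·0.077 = 0.06177 + 0.05467 = 0.11644
By total probability over the outer partition,
P(L) = 0.08·0.09133 + 0.8·0.06295 + 0.12·0.11644
      = 0.0073064 + 0.05036 + 0.0139728 = 0.0716392

0.0716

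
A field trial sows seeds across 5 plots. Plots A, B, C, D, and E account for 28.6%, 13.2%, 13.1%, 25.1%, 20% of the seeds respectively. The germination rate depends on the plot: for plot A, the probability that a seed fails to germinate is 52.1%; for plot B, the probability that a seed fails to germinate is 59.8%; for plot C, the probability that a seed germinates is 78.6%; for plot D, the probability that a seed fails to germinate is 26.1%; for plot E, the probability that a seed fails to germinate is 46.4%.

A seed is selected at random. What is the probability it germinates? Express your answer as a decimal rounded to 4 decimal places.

P(G|A) = 1 − 0.521 = 0.479.
P(G|B) = 1 − 0.598 = 0.402.
P(G|D) = 1 − 0.261 = 0.739.
P(G|E) = 1 − 0.464 = 0.536.
P(G) = P(G|A)·P(A) + P(G|B)·P(B) + P(G|C)·P(C) + P(G|D)·P(D) + P(G|E)·P(E)
      = 0.479·0.286 + 0.402·0.132 + 0.786·0.131 + 0.739·0.251 + 0.536·0.2
      = 0.136994 + 0.053064 + 0.102966 + 0.185489 + 0.1072 = 0.585713

0.5857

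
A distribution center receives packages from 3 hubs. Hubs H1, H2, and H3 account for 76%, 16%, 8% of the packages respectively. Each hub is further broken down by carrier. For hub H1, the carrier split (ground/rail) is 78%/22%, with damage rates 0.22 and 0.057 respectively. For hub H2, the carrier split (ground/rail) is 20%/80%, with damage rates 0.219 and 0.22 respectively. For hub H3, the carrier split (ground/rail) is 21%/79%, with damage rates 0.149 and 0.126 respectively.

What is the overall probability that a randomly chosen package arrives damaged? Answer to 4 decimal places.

P(D) ≈ 0.1856

P(D|H1) = 0.78·0.22 + 0.22·0.057 = 0.1716 + 0.01254 = 0.18414
P(D|H2) = 0.2·0.219 + 0.8·0.22 = 0.0438 + 0.176 = 0.2198
P(D|H3) = 0.21·0.149 + 0.79·0.126 = 0.03129 + 0.09954 = 0.13083
Then overall,
P(D) = 0.76·0.18414 + 0.16·0.2198 + 0.08·0.13083
      = 0.1399464 + 0.035168 + 0.0104664 = 0.1855808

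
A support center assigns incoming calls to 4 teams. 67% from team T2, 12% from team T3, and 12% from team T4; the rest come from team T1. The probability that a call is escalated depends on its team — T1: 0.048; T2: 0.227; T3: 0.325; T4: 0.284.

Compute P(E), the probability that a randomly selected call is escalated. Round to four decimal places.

P(T1) = 1 − (0.67 + 0.12 + 0.12) = 0.09.
P(E) = P(E|T1)·P(T1) + P(E|T2)·P(T2) + P(E|T3)·P(T3) + P(E|T4)·P(T4)
      = 0.048·0.09 + 0.227·0.67 + 0.325·0.12 + 0.284·0.12
      = 0.00432 + 0.15209 + 0.039 + 0.03408 = 0.22949

P(E) ≈ 0.2295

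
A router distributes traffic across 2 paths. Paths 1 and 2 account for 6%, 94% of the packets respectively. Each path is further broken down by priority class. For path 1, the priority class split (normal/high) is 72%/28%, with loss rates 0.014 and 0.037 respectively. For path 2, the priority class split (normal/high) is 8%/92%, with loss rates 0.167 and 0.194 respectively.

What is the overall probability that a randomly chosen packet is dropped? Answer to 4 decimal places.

P(L|1) = 0.72·0.014 + 0.28·0.037 = 0.01008 + 0.01036 = 0.02044
P(L|2) = 0.08·0.167 + 0.92·0.194 = 0.01336 + 0.17848 = 0.19184
By total probability over the outer partition,
P(L) = 0.06·0.02044 + 0.94·0.19184
      = 0.0012264 + 0.1803296 = 0.181556

P(L) ≈ 0.1816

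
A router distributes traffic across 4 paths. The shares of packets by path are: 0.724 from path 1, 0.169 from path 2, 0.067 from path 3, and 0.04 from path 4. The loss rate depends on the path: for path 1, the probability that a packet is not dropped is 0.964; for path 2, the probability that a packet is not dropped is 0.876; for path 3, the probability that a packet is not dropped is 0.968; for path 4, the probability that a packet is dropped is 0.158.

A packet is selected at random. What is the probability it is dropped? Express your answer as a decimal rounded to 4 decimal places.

P(L|1) = 1 − 0.964 = 0.036.
P(L|2) = 1 − 0.876 = 0.124.
P(L|3) = 1 − 0.968 = 0.032.
Summing over the partition,
P(L) = P(L|1)·P(1) + P(L|2)·P(2) + P(L|3)·P(3) + P(L|4)·P(4)
      = 0.036·0.724 + 0.124·0.169 + 0.032·0.067 + 0.158·0.04
      = 0.026064 + 0.020956 + 0.002144 + 0.00632 = 0.055484

P(L) ≈ 0.0555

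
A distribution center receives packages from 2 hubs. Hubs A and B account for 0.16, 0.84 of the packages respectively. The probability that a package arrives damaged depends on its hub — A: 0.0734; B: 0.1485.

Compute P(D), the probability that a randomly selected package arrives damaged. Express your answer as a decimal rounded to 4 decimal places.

Using total probability over the partition,
P(D) = P(D|A)·P(A) + P(D|B)·P(B)
      = 0.0734·0.16 + 0.1485·0.84
      = 0.011744 + 0.12474 = 0.136484

P(D) ≈ 0.1365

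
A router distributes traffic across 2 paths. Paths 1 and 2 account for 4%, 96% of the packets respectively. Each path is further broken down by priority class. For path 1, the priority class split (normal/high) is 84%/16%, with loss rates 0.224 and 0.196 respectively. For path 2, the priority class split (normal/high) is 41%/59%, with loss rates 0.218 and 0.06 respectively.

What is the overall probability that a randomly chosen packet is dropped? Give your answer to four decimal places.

0.1286

P(L|1) = 0.84·0.224 + 0.16·0.196 = 0.18816 + 0.03136 = 0.21952
P(L|2) = 0.41·0.218 + 0.59·0.06 = 0.08938 + 0.0354 = 0.12478
By total probability over the outer partition,
P(L) = 0.04·0.21952 + 0.96·0.12478
      = 0.0087808 + 0.1197888 = 0.1285696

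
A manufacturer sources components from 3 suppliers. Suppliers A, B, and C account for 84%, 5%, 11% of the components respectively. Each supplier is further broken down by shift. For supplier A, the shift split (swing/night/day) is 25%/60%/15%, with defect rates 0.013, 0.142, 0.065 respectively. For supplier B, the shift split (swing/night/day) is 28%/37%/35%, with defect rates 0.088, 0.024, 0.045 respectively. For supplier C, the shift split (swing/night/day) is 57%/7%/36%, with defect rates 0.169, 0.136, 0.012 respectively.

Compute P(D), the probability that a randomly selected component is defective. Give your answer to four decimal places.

P(D|A) = 0.25·0.013 + 0.6·0.142 + 0.15·0.065 = 0.00325 + 0.0852 + 0.00975 = 0.0982
P(D|B) = 0.28·0.088 + 0.37·0.024 + 0.35·0.045 = 0.02464 + 0.00888 + 0.01575 = 0.04927
P(D|C) = 0.57·0.169 + 0.07·0.136 + 0.36·0.012 = 0.09633 + 0.00952 + 0.00432 = 0.11017
Then overall,
P(D) = 0.84·0.0982 + 0.05·0.04927 + 0.11·0.11017
      = 0.082488 + 0.0024635 + 0.0121187 = 0.0970702

0.0971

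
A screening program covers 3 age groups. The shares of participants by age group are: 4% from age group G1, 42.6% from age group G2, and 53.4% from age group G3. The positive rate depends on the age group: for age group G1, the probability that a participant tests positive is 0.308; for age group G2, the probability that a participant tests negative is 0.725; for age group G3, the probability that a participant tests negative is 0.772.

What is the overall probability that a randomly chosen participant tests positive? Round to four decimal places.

P(T) ≈ 0.2512

P(T|G2) = 1 − 0.725 = 0.275.
P(T|G3) = 1 − 0.772 = 0.228.
P(T) = P(T|G1)·P(G1) + P(T|G2)·P(G2) + P(T|G3)·P(G3)
      = 0.308·0.04 + 0.275·0.426 + 0.228·0.534
      = 0.01232 + 0.11715 + 0.121752 = 0.251222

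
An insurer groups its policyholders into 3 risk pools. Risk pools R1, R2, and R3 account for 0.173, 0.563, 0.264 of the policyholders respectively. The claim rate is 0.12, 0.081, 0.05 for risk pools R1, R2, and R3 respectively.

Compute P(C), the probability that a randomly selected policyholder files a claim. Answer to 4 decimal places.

0.0796

By the law of total probability,
P(C) = P(C|R1)·P(R1) + P(C|R2)·P(R2) + P(C|R3)·P(R3)
      = 0.12·0.173 + 0.081·0.563 + 0.05·0.264
      = 0.02076 + 0.045603 + 0.0132 = 0.079563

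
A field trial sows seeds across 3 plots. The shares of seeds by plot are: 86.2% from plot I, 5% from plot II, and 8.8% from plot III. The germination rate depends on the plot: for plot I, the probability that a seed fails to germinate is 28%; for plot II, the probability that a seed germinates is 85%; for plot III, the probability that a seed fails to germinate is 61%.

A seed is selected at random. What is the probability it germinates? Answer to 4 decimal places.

P(G|I) = 1 − 0.28 = 0.72.
P(G|III) = 1 − 0.61 = 0.39.
P(G) = P(G|I)·P(I) + P(G|II)·P(II) + P(G|III)·P(III)
      = 0.72·0.862 + 0.85·0.05 + 0.39·0.088
      = 0.62064 + 0.0425 + 0.03432 = 0.69746

0.6975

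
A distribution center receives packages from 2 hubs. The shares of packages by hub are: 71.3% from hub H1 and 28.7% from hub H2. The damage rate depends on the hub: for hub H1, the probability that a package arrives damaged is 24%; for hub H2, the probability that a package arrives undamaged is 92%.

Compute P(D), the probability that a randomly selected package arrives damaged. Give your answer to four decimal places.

P(D|H2) = 1 − 0.92 = 0.08.
P(D) = P(D|H1)·P(H1) + P(D|H2)·P(H2)
      = 0.24·0.713 + 0.08·0.287
      = 0.17112 + 0.02296 = 0.19408

P(D) ≈ 0.1941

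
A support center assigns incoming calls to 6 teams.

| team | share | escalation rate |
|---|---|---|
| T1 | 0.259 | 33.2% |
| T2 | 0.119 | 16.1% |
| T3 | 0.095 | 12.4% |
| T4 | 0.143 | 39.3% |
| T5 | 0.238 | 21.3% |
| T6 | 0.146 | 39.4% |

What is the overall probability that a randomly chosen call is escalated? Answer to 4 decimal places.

P(E) = P(E|T1)·P(T1) + P(E|T2)·P(T2) + P(E|T3)·P(T3) + P(E|T4)·P(T4) + P(E|T5)·P(T5) + P(E|T6)·P(T6)
      = 0.332·0.259 + 0.161·0.119 + 0.124·0.095 + 0.393·0.143 + 0.213·0.238 + 0.394·0.146
      = 0.085988 + 0.019159 + 0.01178 + 0.056199 + 0.050694 + 0.057524 = 0.281344

0.2813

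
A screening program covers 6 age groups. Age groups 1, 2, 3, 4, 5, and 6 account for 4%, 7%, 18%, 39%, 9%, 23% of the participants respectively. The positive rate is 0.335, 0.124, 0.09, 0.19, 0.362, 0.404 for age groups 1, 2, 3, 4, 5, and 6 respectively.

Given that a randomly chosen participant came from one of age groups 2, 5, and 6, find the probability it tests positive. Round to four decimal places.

0.3441

Let S = {2, 5, 6}.
P(S) = 0.07 + 0.09 + 0.23 = 0.39.
P(T ∩ S) = 0.124·0.07 + 0.362·0.09 + 0.404·0.23 = 0.00868 + 0.03258 + 0.09292 = 0.13418.
P(T | S) = 0.13418 / 0.39 = 0.344051…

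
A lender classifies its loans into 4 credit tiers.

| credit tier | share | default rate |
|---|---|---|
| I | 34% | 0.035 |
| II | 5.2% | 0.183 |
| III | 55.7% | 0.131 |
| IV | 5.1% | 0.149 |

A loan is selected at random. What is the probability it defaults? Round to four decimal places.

By the law of total probability,
P(D) = P(D|I)·P(I) + P(D|II)·P(II) + P(D|III)·P(III) + P(D|IV)·P(IV)
      = 0.035·0.34 + 0.183·0.052 + 0.131·0.557 + 0.149·0.051
      = 0.0119 + 0.009516 + 0.072967 + 0.007599 = 0.101982

0.1020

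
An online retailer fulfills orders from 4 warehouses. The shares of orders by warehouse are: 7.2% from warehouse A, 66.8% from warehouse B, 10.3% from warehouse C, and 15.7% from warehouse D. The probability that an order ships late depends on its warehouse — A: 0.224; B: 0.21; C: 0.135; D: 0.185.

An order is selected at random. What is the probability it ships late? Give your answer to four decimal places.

By the law of total probability,
P(L) = P(L|A)·P(A) + P(L|B)·P(B) + P(L|C)·P(C) + P(L|D)·P(D)
      = 0.224·0.072 + 0.21·0.668 + 0.135·0.103 + 0.185·0.157
      = 0.016128 + 0.14028 + 0.013905 + 0.029045 = 0.199358

0.1994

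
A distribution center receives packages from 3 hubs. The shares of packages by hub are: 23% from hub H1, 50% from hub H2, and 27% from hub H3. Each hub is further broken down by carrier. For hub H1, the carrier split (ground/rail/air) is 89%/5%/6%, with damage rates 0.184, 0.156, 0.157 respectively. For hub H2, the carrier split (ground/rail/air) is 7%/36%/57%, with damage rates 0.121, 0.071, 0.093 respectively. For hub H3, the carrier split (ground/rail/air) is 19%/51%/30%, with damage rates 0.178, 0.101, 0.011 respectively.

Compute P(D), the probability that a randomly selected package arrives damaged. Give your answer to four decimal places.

0.1091

P(D|H1) = 0.89·0.184 + 0.05·0.156 + 0.06·0.157 = 0.16376 + 0.0078 + 0.00942 = 0.18098
P(D|H2) = 0.07·0.121 + 0.36·0.071 + 0.57·0.093 = 0.00847 + 0.02556 + 0.05301 = 0.08704
P(D|H3) = 0.19·0.178 + 0.51·0.101 + 0.3·0.011 = 0.03382 + 0.05151 + 0.0033 = 0.08863
By total probability over the outer partition,
P(D) = 0.23·0.18098 + 0.5·0.08704 + 0.27·0.08863
      = 0.0416254 + 0.04352 + 0.0239301 = 0.1090755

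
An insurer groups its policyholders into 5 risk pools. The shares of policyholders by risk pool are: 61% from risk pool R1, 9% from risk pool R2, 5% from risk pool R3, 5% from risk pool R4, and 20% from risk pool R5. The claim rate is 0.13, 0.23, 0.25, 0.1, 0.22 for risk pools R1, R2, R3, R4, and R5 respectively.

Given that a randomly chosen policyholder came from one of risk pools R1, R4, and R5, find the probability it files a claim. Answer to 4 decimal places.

Let S = {R1, R4, R5}.
P(S) = 0.61 + 0.05 + 0.2 = 0.86.
P(C ∩ S) = 0.13·0.61 + 0.1·0.05 + 0.22·0.2 = 0.0793 + 0.005 + 0.044 = 0.1283.
P(C | S) = 0.1283 / 0.86 = 0.149186…

P(C|S) ≈ 0.1492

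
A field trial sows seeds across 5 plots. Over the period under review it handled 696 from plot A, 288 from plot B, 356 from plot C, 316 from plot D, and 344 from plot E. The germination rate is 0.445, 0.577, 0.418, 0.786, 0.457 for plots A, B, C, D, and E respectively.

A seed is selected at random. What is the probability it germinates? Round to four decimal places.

0.5151

Total: 696 + 288 + 356 + 316 + 344 = 2000.
P(A) = 696/2000 = 0.348. P(B) = 288/2000 = 0.144. P(C) = 356/2000 = 0.178. P(D) = 316/2000 = 0.158. P(E) = 344/2000 = 0.172.
Using total probability over the partition,
P(G) = P(G|A)·P(A) + P(G|B)·P(B) + P(G|C)·P(C) + P(G|D)·P(D) + P(G|E)·P(E)
      = 0.445·0.348 + 0.577·0.144 + 0.418·0.178 + 0.786·0.158 + 0.457·0.172
      = 0.15486 + 0.083088 + 0.074404 + 0.124188 + 0.078604 = 0.515144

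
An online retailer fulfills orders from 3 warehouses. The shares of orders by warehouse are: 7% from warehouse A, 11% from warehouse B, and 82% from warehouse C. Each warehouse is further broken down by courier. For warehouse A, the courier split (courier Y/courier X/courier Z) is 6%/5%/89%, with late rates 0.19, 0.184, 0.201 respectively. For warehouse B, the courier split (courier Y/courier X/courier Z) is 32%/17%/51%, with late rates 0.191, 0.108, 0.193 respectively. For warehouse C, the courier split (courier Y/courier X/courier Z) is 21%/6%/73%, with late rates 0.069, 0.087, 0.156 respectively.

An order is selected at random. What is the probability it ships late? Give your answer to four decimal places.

0.1431

P(L|A) = 0.06·0.19 + 0.05·0.184 + 0.89·0.201 = 0.0114 + 0.0092 + 0.17889 = 0.19949
P(L|B) = 0.32·0.191 + 0.17·0.108 + 0.51·0.193 = 0.06112 + 0.01836 + 0.09843 = 0.17791
P(L|C) = 0.21·0.069 + 0.06·0.087 + 0.73·0.156 = 0.01449 + 0.00522 + 0.11388 = 0.13359
Then overall,
P(L) = 0.07·0.19949 + 0.11·0.17791 + 0.82·0.13359
      = 0.0139643 + 0.0195701 + 0.1095438 = 0.1430782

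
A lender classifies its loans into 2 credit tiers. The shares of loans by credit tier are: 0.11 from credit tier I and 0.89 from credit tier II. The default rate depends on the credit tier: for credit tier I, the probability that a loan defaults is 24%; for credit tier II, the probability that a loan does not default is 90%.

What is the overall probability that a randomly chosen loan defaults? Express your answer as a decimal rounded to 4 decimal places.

P(D|II) = 1 − 0.9 = 0.1.
P(D) = P(D|I)·P(I) + P(D|II)·P(II)
      = 0.24·0.11 + 0.1·0.89
      = 0.0264 + 0.089 = 0.1154

0.1154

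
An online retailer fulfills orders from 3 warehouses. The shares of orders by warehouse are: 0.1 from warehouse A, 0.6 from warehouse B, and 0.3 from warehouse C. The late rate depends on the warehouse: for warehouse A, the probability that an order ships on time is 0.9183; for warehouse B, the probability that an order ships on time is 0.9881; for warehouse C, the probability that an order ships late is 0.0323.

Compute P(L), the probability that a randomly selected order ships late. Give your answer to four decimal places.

P(L|A) = 1 − 0.9183 = 0.0817.
P(L|B) = 1 − 0.9881 = 0.0119.
By the law of total probability,
P(L) = P(L|A)·P(A) + P(L|B)·P(B) + P(L|C)·P(C)
      = 0.0817·0.1 + 0.0119·0.6 + 0.0323·0.3
      = 0.00817 + 0.00714 + 0.00969 = 0.025

P(L) ≈ 0.0250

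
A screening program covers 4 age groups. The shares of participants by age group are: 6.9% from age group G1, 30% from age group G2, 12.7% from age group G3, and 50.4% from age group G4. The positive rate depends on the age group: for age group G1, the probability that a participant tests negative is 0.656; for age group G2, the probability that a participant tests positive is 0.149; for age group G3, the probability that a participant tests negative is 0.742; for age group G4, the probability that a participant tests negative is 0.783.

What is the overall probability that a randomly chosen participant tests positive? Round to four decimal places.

0.2106

P(T|G1) = 1 − 0.656 = 0.344.
P(T|G3) = 1 − 0.742 = 0.258.
P(T|G4) = 1 − 0.783 = 0.217.
P(T) = P(T|G1)·P(G1) + P(T|G2)·P(G2) + P(T|G3)·P(G3) + P(T|G4)·P(G4)
      = 0.344·0.069 + 0.149·0.3 + 0.258·0.127 + 0.217·0.504
      = 0.023736 + 0.0447 + 0.032766 + 0.109368 = 0.21057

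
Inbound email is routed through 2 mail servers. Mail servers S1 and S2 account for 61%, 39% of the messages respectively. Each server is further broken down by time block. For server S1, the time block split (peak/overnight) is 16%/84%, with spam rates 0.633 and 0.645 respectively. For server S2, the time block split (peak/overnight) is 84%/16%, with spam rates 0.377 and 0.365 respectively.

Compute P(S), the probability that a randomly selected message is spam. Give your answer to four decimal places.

0.5386

P(S|S1) = 0.16·0.633 + 0.84·0.645 = 0.10128 + 0.5418 = 0.64308
P(S|S2) = 0.84·0.377 + 0.16·0.365 = 0.31668 + 0.0584 = 0.37508
Then overall,
P(S) = 0.61·0.64308 + 0.39·0.37508
      = 0.3922788 + 0.1462812 = 0.53856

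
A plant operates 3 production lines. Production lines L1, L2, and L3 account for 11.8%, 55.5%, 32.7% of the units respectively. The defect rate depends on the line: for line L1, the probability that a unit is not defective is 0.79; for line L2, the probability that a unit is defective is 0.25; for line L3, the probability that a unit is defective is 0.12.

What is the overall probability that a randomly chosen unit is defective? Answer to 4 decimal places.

P(D) ≈ 0.2028

P(D|L1) = 1 − 0.79 = 0.21.
Summing over the partition,
P(D) = P(D|L1)·P(L1) + P(D|L2)·P(L2) + P(D|L3)·P(L3)
      = 0.21·0.118 + 0.25·0.555 + 0.12·0.327
      = 0.02478 + 0.13875 + 0.03924 = 0.20277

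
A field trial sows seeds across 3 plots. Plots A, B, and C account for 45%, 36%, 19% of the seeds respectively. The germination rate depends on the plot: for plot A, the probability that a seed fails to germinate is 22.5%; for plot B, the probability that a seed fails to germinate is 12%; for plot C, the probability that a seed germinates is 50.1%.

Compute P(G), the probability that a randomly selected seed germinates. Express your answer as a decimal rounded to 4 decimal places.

0.7607

P(G|A) = 1 − 0.225 = 0.775.
P(G|B) = 1 − 0.12 = 0.88.
P(G) = P(G|A)·P(A) + P(G|B)·P(B) + P(G|C)·P(C)
      = 0.775·0.45 + 0.88·0.36 + 0.501·0.19
      = 0.34875 + 0.3168 + 0.09519 = 0.76074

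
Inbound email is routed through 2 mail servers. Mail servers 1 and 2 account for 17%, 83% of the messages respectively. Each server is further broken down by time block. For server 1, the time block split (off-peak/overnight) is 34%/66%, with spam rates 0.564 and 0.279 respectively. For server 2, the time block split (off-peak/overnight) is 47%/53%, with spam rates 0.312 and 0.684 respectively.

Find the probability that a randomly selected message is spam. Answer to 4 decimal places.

0.4865

P(S|1) = 0.34·0.564 + 0.66·0.279 = 0.19176 + 0.18414 = 0.3759
P(S|2) = 0.47·0.312 + 0.53·0.684 = 0.14664 + 0.36252 = 0.50916
By total probability over the outer partition,
P(S) = 0.17·0.3759 + 0.83·0.50916
      = 0.063903 + 0.4226028 = 0.4865058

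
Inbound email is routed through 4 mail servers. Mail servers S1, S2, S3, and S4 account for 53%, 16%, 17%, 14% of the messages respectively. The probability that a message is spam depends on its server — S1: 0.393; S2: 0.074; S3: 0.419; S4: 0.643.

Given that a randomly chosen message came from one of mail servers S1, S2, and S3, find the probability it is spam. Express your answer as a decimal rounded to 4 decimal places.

0.3388

Let J = {S1, S2, S3}.
P(J) = 0.53 + 0.16 + 0.17 = 0.86.
P(S ∩ J) = 0.393·0.53 + 0.074·0.16 + 0.419·0.17 = 0.20829 + 0.01184 + 0.07123 = 0.29136.
P(S | J) = 0.29136 / 0.86 = 0.338791…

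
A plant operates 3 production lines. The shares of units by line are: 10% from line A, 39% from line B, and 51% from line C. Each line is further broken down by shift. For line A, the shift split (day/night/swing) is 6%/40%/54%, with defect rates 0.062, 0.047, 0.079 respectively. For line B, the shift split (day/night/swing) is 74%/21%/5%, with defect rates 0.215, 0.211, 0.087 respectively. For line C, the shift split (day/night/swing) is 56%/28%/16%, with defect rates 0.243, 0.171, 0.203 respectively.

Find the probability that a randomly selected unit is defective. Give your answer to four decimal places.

P(D|A) = 0.06·0.062 + 0.4·0.047 + 0.54·0.079 = 0.00372 + 0.0188 + 0.04266 = 0.06518
P(D|B) = 0.74·0.215 + 0.21·0.211 + 0.05·0.087 = 0.1591 + 0.04431 + 0.00435 = 0.20776
P(D|C) = 0.56·0.243 + 0.28·0.171 + 0.16·0.203 = 0.13608 + 0.04788 + 0.03248 = 0.21644
By total probability over the outer partition,
P(D) = 0.1·0.06518 + 0.39·0.20776 + 0.51·0.21644
      = 0.006518 + 0.0810264 + 0.1103844 = 0.1979288

P(D) ≈ 0.1979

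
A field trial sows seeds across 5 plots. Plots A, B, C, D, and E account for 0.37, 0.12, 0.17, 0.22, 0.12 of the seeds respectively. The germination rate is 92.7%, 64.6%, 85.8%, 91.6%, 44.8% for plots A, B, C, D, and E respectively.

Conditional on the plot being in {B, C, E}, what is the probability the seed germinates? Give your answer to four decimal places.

Let S = {B, C, E}.
P(S) = 0.12 + 0.17 + 0.12 = 0.41.
P(G ∩ S) = 0.646·0.12 + 0.858·0.17 + 0.448·0.12 = 0.07752 + 0.14586 + 0.05376 = 0.27714.
P(G | S) = 0.27714 / 0.41 = 0.675951…

P(G|S) ≈ 0.6760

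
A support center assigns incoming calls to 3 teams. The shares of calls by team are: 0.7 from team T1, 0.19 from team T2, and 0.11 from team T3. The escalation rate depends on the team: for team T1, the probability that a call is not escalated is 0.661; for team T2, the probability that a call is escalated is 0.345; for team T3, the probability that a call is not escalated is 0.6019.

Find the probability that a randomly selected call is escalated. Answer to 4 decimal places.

0.3466

P(E|T1) = 1 − 0.661 = 0.339.
P(E|T3) = 1 − 0.6019 = 0.3981.
Summing over the partition,
P(E) = P(E|T1)·P(T1) + P(E|T2)·P(T2) + P(E|T3)·P(T3)
      = 0.339·0.7 + 0.345·0.19 + 0.3981·0.11
      = 0.2373 + 0.06555 + 0.043791 = 0.346641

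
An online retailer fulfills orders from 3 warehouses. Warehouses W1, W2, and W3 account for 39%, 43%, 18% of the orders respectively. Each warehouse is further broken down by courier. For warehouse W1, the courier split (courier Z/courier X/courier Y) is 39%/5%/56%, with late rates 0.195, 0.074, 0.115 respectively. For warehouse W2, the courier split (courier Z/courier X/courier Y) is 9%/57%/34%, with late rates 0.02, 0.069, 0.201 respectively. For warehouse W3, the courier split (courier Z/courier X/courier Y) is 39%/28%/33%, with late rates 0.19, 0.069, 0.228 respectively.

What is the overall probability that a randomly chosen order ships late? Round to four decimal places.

P(L|W1) = 0.39·0.195 + 0.05·0.074 + 0.56·0.115 = 0.07605 + 0.0037 + 0.0644 = 0.14415
P(L|W2) = 0.09·0.02 + 0.57·0.069 + 0.34·0.201 = 0.0018 + 0.03933 + 0.06834 = 0.10947
P(L|W3) = 0.39·0.19 + 0.28·0.069 + 0.33·0.228 = 0.0741 + 0.01932 + 0.07524 = 0.16866
Then overall,
P(L) = 0.39·0.14415 + 0.43·0.10947 + 0.18·0.16866
      = 0.0562185 + 0.0470721 + 0.0303588 = 0.1336494

0.1336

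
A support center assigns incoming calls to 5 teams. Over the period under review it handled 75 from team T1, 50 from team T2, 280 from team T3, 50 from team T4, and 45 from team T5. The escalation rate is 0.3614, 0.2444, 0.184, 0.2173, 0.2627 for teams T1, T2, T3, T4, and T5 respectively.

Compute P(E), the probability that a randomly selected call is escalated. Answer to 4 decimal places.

Total: 75 + 50 + 280 + 50 + 45 = 500.
P(T1) = 75/500 = 0.15. P(T2) = 50/500 = 0.1. P(T3) = 280/500 = 0.56. P(T4) = 50/500 = 0.1. P(T5) = 45/500 = 0.09.
P(E) = P(E|T1)·P(T1) + P(E|T2)·P(T2) + P(E|T3)·P(T3) + P(E|T4)·P(T4) + P(E|T5)·P(T5)
      = 0.3614·0.15 + 0.2444·0.1 + 0.184·0.56 + 0.2173·0.1 + 0.2627·0.09
      = 0.05421 + 0.02444 + 0.10304 + 0.02173 + 0.023643 = 0.227063

P(E) ≈ 0.2271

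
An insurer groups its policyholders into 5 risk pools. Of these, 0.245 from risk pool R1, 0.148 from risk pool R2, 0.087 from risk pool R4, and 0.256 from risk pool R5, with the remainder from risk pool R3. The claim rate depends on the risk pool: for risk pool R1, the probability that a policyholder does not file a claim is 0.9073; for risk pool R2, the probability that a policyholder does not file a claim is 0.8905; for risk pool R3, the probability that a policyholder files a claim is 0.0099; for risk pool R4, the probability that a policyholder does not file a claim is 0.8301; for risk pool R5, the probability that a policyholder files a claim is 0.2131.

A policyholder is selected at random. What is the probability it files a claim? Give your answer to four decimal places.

P(R3) = 1 − (0.245 + 0.148 + 0.087 + 0.256) = 0.264.
P(C|R1) = 1 − 0.9073 = 0.0927.
P(C|R2) = 1 − 0.8905 = 0.1095.
P(C|R4) = 1 − 0.8301 = 0.1699.
Using total probability over the partition,
P(C) = P(C|R1)·P(R1) + P(C|R2)·P(R2) + P(C|R3)·P(R3) + P(C|R4)·P(R4) + P(C|R5)·P(R5)
      = 0.0927·0.245 + 0.1095·0.148 + 0.0099·0.264 + 0.1699·0.087 + 0.2131·0.256
      = 0.0227115 + 0.016206 + 0.0026136 + 0.0147813 + 0.0545536 = 0.110866

P(C) ≈ 0.1109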